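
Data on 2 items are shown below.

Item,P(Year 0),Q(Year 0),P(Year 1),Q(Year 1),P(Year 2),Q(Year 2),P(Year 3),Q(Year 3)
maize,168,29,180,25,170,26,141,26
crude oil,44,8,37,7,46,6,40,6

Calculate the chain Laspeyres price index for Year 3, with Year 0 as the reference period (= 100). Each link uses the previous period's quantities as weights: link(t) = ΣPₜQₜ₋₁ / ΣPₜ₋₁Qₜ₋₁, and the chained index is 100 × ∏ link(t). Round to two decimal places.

Link Year 0→Year 1:
ΣP(Year 1)Q(Year 0) = 180×29 + 37×8 = 5220 + 296 = 5516
ΣP(Year 0)Q(Year 0) = 168×29 + 44×8 = 4872 + 352 = 5224
link = 5516/5224 = 1.055896
Link Year 1→Year 2:
ΣP(Year 2)Q(Year 1) = 170×25 + 46×7 = 4250 + 322 = 4572
ΣP(Year 1)Q(Year 1) = 180×25 + 37×7 = 4500 + 259 = 4759
link = 4572/4759 = 0.960706
Link Year 2→Year 3:
ΣP(Year 3)Q(Year 2) = 141×26 + 40×6 = 3666 + 240 = 3906
ΣP(Year 2)Q(Year 2) = 170×26 + 46×6 = 4420 + 276 = 4696
link = 3906/4696 = 0.831772
Chained index = 100 × 1.055896 × 0.960706 × 0.831772 = 84.3754

84.38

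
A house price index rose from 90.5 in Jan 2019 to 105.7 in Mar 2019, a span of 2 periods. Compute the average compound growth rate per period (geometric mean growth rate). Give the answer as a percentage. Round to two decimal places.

Growth factor = (105.7/90.5)^(1/2) = (1.167956)^(1/2) = 1.080720
Growth rate = 1.080720 − 1 = 0.080720 = 8.0720%

8.07%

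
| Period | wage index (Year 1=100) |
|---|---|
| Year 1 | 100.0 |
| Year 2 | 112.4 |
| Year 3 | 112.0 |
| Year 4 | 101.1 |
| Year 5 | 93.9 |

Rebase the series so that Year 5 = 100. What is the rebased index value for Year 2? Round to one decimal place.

Rebased(Year 2) = 112.4 / 93.9 × 100 = 119.7018

119.7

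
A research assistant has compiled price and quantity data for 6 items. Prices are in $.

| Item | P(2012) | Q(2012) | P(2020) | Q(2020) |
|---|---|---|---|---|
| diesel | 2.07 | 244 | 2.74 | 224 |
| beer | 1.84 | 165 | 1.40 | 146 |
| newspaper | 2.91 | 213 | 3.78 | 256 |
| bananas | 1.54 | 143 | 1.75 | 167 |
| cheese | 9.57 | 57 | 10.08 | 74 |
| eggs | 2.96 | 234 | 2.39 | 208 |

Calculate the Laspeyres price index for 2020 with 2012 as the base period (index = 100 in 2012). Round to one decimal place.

Laspeyres price index uses base-period quantities as weights.
ΣP(2020)·Q(2012) = 2.74×244 + 1.40×165 + 3.78×213 + 1.75×143 + 10.08×57 + 2.39×234 = 668.56 + 231 + 805.14 + 250.25 + 574.56 + 559.26 = 3088.77
ΣP(2012)·Q(2012) = 2.07×244 + 1.84×165 + 2.91×213 + 1.54×143 + 9.57×57 + 2.96×234 = 505.08 + 303.6 + 619.83 + 220.22 + 545.49 + 692.64 = 2886.86
Index = 3088.77 / 2886.86 × 100 = 106.9941

107.0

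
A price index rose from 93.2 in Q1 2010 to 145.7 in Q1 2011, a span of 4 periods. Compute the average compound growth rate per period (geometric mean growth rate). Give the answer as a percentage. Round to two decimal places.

Growth factor = (145.7/93.2)^(1/4) = (1.563305)^(1/4) = 1.118178
Growth rate = 1.118178 − 1 = 0.118178 = 11.8178%

11.82%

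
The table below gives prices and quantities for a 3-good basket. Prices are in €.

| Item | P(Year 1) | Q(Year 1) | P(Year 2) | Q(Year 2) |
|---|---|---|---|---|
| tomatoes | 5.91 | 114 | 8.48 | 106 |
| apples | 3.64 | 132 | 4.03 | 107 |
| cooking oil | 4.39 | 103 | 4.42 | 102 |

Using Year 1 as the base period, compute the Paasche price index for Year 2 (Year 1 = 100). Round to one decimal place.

Paasche price index uses current-period quantities as weights.
ΣP(Year 2)·Q(Year 2) = 8.48×106 + 4.03×107 + 4.42×102 = 898.88 + 431.21 + 450.84 = 1780.93
ΣP(Year 1)·Q(Year 2) = 5.91×106 + 3.64×107 + 4.39×102 = 626.46 + 389.48 + 447.78 = 1463.72
Index = 1780.93 / 1463.72 × 100 = 121.6715

121.7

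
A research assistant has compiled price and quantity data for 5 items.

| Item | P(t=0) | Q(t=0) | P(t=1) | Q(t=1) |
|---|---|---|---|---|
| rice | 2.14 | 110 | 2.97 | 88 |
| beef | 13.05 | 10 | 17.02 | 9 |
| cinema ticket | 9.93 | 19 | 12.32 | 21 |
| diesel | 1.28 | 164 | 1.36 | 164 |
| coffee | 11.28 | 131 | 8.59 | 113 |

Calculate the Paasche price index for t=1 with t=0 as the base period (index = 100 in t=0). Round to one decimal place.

Paasche price index uses current-period quantities as weights.
ΣP(t=1)·Q(t=1) = 2.97×88 + 17.02×9 + 12.32×21 + 1.36×164 + 8.59×113 = 261.36 + 153.18 + 258.72 + 223.04 + 970.67 = 1866.97
ΣP(t=0)·Q(t=1) = 2.14×88 + 13.05×9 + 9.93×21 + 1.28×164 + 11.28×113 = 188.32 + 117.45 + 208.53 + 209.92 + 1274.64 = 1998.86
Index = 1866.97 / 1998.86 × 100 = 93.4017

93.4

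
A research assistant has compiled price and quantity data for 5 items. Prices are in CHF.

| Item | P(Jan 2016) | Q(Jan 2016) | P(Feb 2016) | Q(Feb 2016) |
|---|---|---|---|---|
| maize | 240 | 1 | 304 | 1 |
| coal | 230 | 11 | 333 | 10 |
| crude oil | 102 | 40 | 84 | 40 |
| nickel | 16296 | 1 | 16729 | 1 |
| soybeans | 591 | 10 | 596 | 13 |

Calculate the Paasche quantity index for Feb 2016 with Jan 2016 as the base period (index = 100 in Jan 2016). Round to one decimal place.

104.8

Paasche quantity index uses current-period prices as weights.
ΣP(Feb 2016)·Q(Feb 2016) = 304×1 + 333×10 + 84×40 + 16729×1 + 596×13 = 304 + 3330 + 3360 + 16729 + 7748 = 31471
ΣP(Feb 2016)·Q(Jan 2016) = 304×1 + 333×11 + 84×40 + 16729×1 + 596×10 = 304 + 3663 + 3360 + 16729 + 5960 = 30016
Index = 31471 / 30016 × 100 = 104.8474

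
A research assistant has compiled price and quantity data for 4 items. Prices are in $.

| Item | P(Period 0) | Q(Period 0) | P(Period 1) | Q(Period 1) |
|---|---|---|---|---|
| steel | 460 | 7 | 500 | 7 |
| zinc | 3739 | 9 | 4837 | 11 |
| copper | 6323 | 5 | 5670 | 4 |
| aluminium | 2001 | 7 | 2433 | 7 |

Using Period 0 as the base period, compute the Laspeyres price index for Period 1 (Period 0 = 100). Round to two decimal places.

112.03

Laspeyres price index uses base-period quantities as weights.
ΣP(Period 1)·Q(Period 0) = 500×7 + 4837×9 + 5670×5 + 2433×7 = 3500 + 43533 + 28350 + 17031 = 92414
ΣP(Period 0)·Q(Period 0) = 460×7 + 3739×9 + 6323×5 + 2001×7 = 3220 + 33651 + 31615 + 14007 = 82493
Index = 92414 / 82493 × 100 = 112.0265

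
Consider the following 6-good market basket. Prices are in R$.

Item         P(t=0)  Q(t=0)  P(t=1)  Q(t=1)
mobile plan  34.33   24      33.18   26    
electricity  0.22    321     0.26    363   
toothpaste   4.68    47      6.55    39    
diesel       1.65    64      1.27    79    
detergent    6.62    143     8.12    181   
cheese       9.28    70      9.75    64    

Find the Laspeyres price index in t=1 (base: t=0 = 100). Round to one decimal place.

Laspeyres price index uses base-period quantities as weights.
ΣP(t=1)·Q(t=0) = 33.18×24 + 0.26×321 + 6.55×47 + 1.27×64 + 8.12×143 + 9.75×70 = 796.32 + 83.46 + 307.85 + 81.28 + 1161.16 + 682.5 = 3112.57
ΣP(t=0)·Q(t=0) = 34.33×24 + 0.22×321 + 4.68×47 + 1.65×64 + 6.62×143 + 9.28×70 = 823.92 + 70.62 + 219.96 + 105.6 + 946.66 + 649.6 = 2816.36
Index = 3112.57 / 2816.36 × 100 = 110.5175

110.5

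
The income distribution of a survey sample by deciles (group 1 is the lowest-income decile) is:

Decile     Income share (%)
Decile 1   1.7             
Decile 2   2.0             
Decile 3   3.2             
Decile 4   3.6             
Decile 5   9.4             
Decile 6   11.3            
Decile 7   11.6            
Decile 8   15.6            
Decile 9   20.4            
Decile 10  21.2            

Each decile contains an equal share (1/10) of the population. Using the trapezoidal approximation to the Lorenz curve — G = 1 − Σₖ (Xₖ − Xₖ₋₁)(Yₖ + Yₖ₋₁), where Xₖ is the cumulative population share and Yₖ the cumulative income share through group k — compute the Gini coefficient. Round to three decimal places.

Cumulative income shares Yₖ: 0.0170, 0.0370, 0.0690, 0.1050, 0.1990, 0.3120, 0.4280, 0.5840, 0.7880, 1.0000
Σ (Xₖ−Xₖ₋₁)(Yₖ+Yₖ₋₁) = (1/10)(0.0170+0.0000) + (1/10)(0.0370+0.0170) + (1/10)(0.0690+0.0370) + (1/10)(0.1050+0.0690) + (1/10)(0.1990+0.1050) + (1/10)(0.3120+0.1990) + (1/10)(0.4280+0.3120) + (1/10)(0.5840+0.4280) + (1/10)(0.7880+0.5840) + (1/10)(1.0000+0.7880)
  = 0.0017 + 0.0054 + 0.0106 + 0.0174 + 0.0304 + 0.0511 + 0.0740 + 0.1012 + 0.1372 + 0.1788 = 0.6078
G = 1 − 0.6078 = 0.3922

0.392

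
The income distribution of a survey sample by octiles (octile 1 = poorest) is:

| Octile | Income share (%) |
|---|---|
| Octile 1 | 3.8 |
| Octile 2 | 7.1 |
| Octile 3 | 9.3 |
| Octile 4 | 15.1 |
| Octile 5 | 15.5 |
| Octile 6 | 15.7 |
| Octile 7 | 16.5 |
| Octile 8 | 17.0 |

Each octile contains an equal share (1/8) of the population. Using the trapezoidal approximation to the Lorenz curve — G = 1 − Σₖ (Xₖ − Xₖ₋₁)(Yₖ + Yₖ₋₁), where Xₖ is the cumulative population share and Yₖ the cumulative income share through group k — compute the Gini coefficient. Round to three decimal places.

0.199

Cumulative income shares Yₖ: 0.0380, 0.1090, 0.2020, 0.3530, 0.5080, 0.6650, 0.8300, 1.0000
Σ (Xₖ−Xₖ₋₁)(Yₖ+Yₖ₋₁) = (1/8)(0.0380+0.0000) + (1/8)(0.1090+0.0380) + (1/8)(0.2020+0.1090) + (1/8)(0.3530+0.2020) + (1/8)(0.5080+0.3530) + (1/8)(0.6650+0.5080) + (1/8)(0.8300+0.6650) + (1/8)(1.0000+0.8300)
  = 0.0047 + 0.0184 + 0.0389 + 0.0694 + 0.1076 + 0.1466 + 0.1869 + 0.2288 = 0.8013
G = 1 − 0.8013 = 0.1987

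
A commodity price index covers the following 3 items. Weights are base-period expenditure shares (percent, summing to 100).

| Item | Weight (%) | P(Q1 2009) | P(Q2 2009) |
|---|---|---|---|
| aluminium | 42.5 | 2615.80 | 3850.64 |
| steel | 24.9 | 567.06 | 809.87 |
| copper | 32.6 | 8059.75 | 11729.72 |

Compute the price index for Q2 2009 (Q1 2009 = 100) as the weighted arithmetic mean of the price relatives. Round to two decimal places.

145.57

aluminium: 42.5 × (3850.64/2615.80) = 42.5 × 1.472070 = 62.5630
steel: 24.9 × (809.87/567.06) = 24.9 × 1.428191 = 35.5620
copper: 32.6 × (11729.72/8059.75) = 32.6 × 1.455345 = 47.4443
Index = Σ wᵢ·(p₁ᵢ/p₀ᵢ) = 62.5630 + 35.5620 + 47.4443 = 145.5692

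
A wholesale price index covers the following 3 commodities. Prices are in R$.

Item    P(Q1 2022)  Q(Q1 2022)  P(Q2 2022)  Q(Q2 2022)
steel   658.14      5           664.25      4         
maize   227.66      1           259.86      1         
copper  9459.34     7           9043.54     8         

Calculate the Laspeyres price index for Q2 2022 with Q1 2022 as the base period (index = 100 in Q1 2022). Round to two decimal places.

Laspeyres price index uses base-period quantities as weights.
ΣP(Q2 2022)·Q(Q1 2022) = 664.25×5 + 259.86×1 + 9043.54×7 = 3321.25 + 259.86 + 63304.78 = 66885.89
ΣP(Q1 2022)·Q(Q1 2022) = 658.14×5 + 227.66×1 + 9459.34×7 = 3290.7 + 227.66 + 66215.38 = 69733.74
Index = 66885.89 / 69733.74 × 100 = 95.9161

95.92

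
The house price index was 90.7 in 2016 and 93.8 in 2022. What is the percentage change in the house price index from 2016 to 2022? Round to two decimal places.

3.42%

Change = (93.8 − 90.7) / 90.7 × 100
       = 3.1 / 90.7 × 100 = 3.4179%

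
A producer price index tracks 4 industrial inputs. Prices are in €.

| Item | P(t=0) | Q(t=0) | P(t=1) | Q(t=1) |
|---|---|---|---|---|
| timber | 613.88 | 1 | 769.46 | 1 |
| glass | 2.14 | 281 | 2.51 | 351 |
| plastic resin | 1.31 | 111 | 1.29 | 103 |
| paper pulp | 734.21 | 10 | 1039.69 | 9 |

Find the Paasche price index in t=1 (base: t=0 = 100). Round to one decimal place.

137.4

Paasche price index uses current-period quantities as weights.
ΣP(t=1)·Q(t=1) = 769.46×1 + 2.51×351 + 1.29×103 + 1039.69×9 = 769.46 + 881.01 + 132.87 + 9357.21 = 11140.55
ΣP(t=0)·Q(t=1) = 613.88×1 + 2.14×351 + 1.31×103 + 734.21×9 = 613.88 + 751.14 + 134.93 + 6607.89 = 8107.84
Index = 11140.55 / 8107.84 × 100 = 137.4047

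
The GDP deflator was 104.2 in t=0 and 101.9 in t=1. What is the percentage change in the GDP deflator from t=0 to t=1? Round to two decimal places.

-2.21%

Change = (101.9 − 104.2) / 104.2 × 100
       = -2.3 / 104.2 × 100 = -2.2073%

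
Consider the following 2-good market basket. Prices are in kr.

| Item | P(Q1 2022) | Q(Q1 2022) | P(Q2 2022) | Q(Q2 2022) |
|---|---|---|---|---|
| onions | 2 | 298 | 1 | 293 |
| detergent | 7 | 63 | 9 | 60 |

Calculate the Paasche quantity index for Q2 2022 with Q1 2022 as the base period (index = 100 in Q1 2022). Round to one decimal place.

Paasche quantity index uses current-period prices as weights.
ΣP(Q2 2022)·Q(Q2 2022) = 1×293 + 9×60 = 293 + 540 = 833
ΣP(Q2 2022)·Q(Q1 2022) = 1×298 + 9×63 = 298 + 567 = 865
Index = 833 / 865 × 100 = 96.3006

96.3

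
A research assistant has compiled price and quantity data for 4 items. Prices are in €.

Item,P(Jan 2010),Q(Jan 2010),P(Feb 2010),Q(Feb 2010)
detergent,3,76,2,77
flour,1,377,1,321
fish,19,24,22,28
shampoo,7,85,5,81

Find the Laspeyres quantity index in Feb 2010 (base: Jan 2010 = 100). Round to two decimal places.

99.70

Laspeyres quantity index uses base-period prices as weights.
ΣP(Jan 2010)·Q(Feb 2010) = 3×77 + 1×321 + 19×28 + 7×81 = 231 + 321 + 532 + 567 = 1651
ΣP(Jan 2010)·Q(Jan 2010) = 3×76 + 1×377 + 19×24 + 7×85 = 228 + 377 + 456 + 595 = 1656
Index = 1651 / 1656 × 100 = 99.6981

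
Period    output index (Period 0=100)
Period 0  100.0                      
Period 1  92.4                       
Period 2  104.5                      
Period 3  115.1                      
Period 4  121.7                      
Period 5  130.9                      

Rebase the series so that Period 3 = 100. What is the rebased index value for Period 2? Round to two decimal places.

90.79

Rebased(Period 2) = 104.5 / 115.1 × 100 = 90.7906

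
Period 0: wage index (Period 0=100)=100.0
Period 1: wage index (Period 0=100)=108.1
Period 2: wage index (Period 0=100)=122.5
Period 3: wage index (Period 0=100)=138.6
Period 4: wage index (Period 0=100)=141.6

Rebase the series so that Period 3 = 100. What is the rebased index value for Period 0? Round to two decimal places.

72.15

Rebased(Period 0) = 100.0 / 138.6 × 100 = 72.1501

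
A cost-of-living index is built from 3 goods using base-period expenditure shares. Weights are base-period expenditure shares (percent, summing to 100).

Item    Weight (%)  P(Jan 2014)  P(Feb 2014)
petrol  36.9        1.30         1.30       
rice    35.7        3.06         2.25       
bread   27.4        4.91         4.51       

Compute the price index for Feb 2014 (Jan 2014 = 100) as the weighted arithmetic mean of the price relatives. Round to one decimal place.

petrol: 36.9 × (1.30/1.30) = 36.9 × 1.000000 = 36.9000
rice: 35.7 × (2.25/3.06) = 35.7 × 0.735294 = 26.2500
bread: 27.4 × (4.51/4.91) = 27.4 × 0.918534 = 25.1678
Index = Σ wᵢ·(p₁ᵢ/p₀ᵢ) = 36.9000 + 26.2500 + 25.1678 = 88.3178

88.3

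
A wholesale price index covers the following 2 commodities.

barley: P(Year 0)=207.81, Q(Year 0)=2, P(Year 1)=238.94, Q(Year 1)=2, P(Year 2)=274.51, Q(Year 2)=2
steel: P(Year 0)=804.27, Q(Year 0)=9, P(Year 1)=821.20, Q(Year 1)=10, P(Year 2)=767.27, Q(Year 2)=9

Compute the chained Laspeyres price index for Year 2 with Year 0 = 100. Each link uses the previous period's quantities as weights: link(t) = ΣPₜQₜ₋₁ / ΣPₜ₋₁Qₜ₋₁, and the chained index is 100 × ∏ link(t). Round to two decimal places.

Link Year 0→Year 1:
ΣP(Year 1)Q(Year 0) = 238.94×2 + 821.20×9 = 477.88 + 7390.8 = 7868.68
ΣP(Year 0)Q(Year 0) = 207.81×2 + 804.27×9 = 415.62 + 7238.43 = 7654.05
link = 7868.68/7654.05 = 1.028041
Link Year 1→Year 2:
ΣP(Year 2)Q(Year 1) = 274.51×2 + 767.27×10 = 549.02 + 7672.7 = 8221.72
ΣP(Year 1)Q(Year 1) = 238.94×2 + 821.20×10 = 477.88 + 8212 = 8689.88
link = 8221.72/8689.88 = 0.946126
Chained index = 100 × 1.028041 × 0.946126 = 97.2656

97.27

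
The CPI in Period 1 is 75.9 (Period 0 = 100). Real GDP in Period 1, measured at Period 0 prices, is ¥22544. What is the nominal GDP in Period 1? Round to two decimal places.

Nominal = Real × (Index/100) = 22544 × (75.9/100)
        = 22544 × 0.759 = 17110.8960

17110.90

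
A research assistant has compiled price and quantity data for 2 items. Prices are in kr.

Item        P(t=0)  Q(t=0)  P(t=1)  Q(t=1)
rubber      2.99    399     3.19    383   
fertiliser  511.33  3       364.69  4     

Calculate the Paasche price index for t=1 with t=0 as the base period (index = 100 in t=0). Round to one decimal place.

Paasche price index uses current-period quantities as weights.
ΣP(t=1)·Q(t=1) = 3.19×383 + 364.69×4 = 1221.77 + 1458.76 = 2680.53
ΣP(t=0)·Q(t=1) = 2.99×383 + 511.33×4 = 1145.17 + 2045.32 = 3190.49
Index = 2680.53 / 3190.49 × 100 = 84.0162

84.0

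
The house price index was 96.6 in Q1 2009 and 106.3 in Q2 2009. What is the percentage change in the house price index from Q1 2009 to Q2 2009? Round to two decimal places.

10.04%

Change = (106.3 − 96.6) / 96.6 × 100
       = 9.7 / 96.6 × 100 = 10.0414%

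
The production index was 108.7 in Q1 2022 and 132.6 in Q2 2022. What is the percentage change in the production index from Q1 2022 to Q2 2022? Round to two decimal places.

21.99%

Change = (132.6 − 108.7) / 108.7 × 100
       = 23.9 / 108.7 × 100 = 21.9871%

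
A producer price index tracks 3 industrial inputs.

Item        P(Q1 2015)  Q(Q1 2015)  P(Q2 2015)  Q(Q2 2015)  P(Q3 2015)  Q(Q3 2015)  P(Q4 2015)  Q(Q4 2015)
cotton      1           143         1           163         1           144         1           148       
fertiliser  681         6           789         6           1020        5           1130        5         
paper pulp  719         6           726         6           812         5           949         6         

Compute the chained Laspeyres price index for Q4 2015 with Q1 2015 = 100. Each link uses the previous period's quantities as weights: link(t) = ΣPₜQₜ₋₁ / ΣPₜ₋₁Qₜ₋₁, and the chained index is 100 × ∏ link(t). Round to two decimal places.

Link Q1 2015→Q2 2015:
ΣP(Q2 2015)Q(Q1 2015) = 1×143 + 789×6 + 726×6 = 143 + 4734 + 4356 = 9233
ΣP(Q1 2015)Q(Q1 2015) = 1×143 + 681×6 + 719×6 = 143 + 4086 + 4314 = 8543
link = 9233/8543 = 1.080768
Link Q2 2015→Q3 2015:
ΣP(Q3 2015)Q(Q2 2015) = 1×163 + 1020×6 + 812×6 = 163 + 6120 + 4872 = 11155
ΣP(Q2 2015)Q(Q2 2015) = 1×163 + 789×6 + 726×6 = 163 + 4734 + 4356 = 9253
link = 11155/9253 = 1.205555
Link Q3 2015→Q4 2015:
ΣP(Q4 2015)Q(Q3 2015) = 1×144 + 1130×5 + 949×5 = 144 + 5650 + 4745 = 10539
ΣP(Q3 2015)Q(Q3 2015) = 1×144 + 1020×5 + 812×5 = 144 + 5100 + 4060 = 9304
link = 10539/9304 = 1.132739
Chained index = 100 × 1.080768 × 1.205555 × 1.132739 = 147.5874

147.59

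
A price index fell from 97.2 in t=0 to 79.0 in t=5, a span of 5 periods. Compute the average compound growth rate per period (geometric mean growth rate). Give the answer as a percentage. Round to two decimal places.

-4.06%

Growth factor = (79.0/97.2)^(1/5) = (0.812757)^(1/5) = 0.959383
Growth rate = 0.959383 − 1 = -0.040617 = -4.0617%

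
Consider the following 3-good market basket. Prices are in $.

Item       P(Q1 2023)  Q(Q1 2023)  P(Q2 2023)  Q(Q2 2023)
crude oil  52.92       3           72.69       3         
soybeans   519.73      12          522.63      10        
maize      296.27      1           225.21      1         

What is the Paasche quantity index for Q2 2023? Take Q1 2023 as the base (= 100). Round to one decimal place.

Paasche quantity index uses current-period prices as weights.
ΣP(Q2 2023)·Q(Q2 2023) = 72.69×3 + 522.63×10 + 225.21×1 = 218.07 + 5226.3 + 225.21 = 5669.58
ΣP(Q2 2023)·Q(Q1 2023) = 72.69×3 + 522.63×12 + 225.21×1 = 218.07 + 6271.56 + 225.21 = 6714.84
Index = 5669.58 / 6714.84 × 100 = 84.4336

84.4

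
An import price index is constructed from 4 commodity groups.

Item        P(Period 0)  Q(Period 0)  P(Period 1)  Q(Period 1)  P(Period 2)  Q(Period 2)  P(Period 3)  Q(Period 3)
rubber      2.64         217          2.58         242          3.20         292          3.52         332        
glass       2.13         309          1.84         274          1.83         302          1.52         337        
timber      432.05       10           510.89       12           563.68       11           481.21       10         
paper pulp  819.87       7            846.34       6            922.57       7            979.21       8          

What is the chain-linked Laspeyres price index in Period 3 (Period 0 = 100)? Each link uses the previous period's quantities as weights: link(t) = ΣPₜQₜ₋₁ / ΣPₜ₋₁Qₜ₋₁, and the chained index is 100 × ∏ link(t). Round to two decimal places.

Link Period 0→Period 1:
ΣP(Period 1)Q(Period 0) = 2.58×217 + 1.84×309 + 510.89×10 + 846.34×7 = 559.86 + 568.56 + 5108.9 + 5924.38 = 12161.7
ΣP(Period 0)Q(Period 0) = 2.64×217 + 2.13×309 + 432.05×10 + 819.87×7 = 572.88 + 658.17 + 4320.5 + 5739.09 = 11290.64
link = 12161.7/11290.64 = 1.077149
Link Period 1→Period 2:
ΣP(Period 2)Q(Period 1) = 3.20×242 + 1.83×274 + 563.68×12 + 922.57×6 = 774.4 + 501.42 + 6764.16 + 5535.42 = 13575.4
ΣP(Period 1)Q(Period 1) = 2.58×242 + 1.84×274 + 510.89×12 + 846.34×6 = 624.36 + 504.16 + 6130.68 + 5078.04 = 12337.24
link = 13575.4/12337.24 = 1.100360
Link Period 2→Period 3:
ΣP(Period 3)Q(Period 2) = 3.52×292 + 1.52×302 + 481.21×11 + 979.21×7 = 1027.84 + 459.04 + 5293.31 + 6854.47 = 13634.66
ΣP(Period 2)Q(Period 2) = 3.20×292 + 1.83×302 + 563.68×11 + 922.57×7 = 934.4 + 552.66 + 6200.48 + 6457.99 = 14145.53
link = 13634.66/14145.53 = 0.963885
Chained index = 100 × 1.077149 × 1.100360 × 0.963885 = 114.2445

114.24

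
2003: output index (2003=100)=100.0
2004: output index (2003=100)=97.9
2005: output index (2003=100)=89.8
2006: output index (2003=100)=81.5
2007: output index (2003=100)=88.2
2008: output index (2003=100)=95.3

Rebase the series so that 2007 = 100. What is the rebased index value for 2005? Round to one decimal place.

Rebased(2005) = 89.8 / 88.2 × 100 = 101.8141

101.8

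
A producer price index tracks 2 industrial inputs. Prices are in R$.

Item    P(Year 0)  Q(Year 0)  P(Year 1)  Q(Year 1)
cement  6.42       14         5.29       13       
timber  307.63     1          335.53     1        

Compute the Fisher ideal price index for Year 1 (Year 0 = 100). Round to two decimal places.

Laspeyres component (base-period weights):
ΣP(Year 1)Q(Year 0) = 5.29×14 + 335.53×1 = 74.06 + 335.53 = 409.59
ΣP(Year 0)Q(Year 0) = 6.42×14 + 307.63×1 = 89.88 + 307.63 = 397.51
L = 409.59 / 397.51 × 100 = 103.0389
Paasche component (current-period weights):
ΣP(Year 1)Q(Year 1) = 5.29×13 + 335.53×1 = 68.77 + 335.53 = 404.3
ΣP(Year 0)Q(Year 1) = 6.42×13 + 307.63×1 = 83.46 + 307.63 = 391.09
P = 404.3 / 391.09 × 100 = 103.3777
Fisher = √(L × P) = √(103.0389 × 103.3777) = 103.2082

103.21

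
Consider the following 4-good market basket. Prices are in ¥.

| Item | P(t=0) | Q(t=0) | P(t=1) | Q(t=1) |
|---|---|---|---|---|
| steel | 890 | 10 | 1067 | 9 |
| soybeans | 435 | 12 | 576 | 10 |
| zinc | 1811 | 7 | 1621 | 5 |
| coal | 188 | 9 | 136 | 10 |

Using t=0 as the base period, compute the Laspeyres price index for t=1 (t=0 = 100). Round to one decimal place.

105.8

Laspeyres price index uses base-period quantities as weights.
ΣP(t=1)·Q(t=0) = 1067×10 + 576×12 + 1621×7 + 136×9 = 10670 + 6912 + 11347 + 1224 = 30153
ΣP(t=0)·Q(t=0) = 890×10 + 435×12 + 1811×7 + 188×9 = 8900 + 5220 + 12677 + 1692 = 28489
Index = 30153 / 28489 × 100 = 105.8409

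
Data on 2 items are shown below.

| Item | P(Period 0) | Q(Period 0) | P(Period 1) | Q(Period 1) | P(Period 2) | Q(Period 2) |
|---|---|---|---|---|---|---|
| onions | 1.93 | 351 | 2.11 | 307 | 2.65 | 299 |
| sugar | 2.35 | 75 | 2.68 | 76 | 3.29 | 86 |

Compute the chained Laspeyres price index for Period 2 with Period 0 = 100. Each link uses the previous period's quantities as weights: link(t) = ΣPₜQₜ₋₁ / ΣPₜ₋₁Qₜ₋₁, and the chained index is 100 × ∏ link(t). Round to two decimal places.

Link Period 0→Period 1:
ΣP(Period 1)Q(Period 0) = 2.11×351 + 2.68×75 = 740.61 + 201 = 941.61
ΣP(Period 0)Q(Period 0) = 1.93×351 + 2.35×75 = 677.43 + 176.25 = 853.68
link = 941.61/853.68 = 1.103001
Link Period 1→Period 2:
ΣP(Period 2)Q(Period 1) = 2.65×307 + 3.29×76 = 813.55 + 250.04 = 1063.59
ΣP(Period 1)Q(Period 1) = 2.11×307 + 2.68×76 = 647.77 + 203.68 = 851.45
link = 1063.59/851.45 = 1.249151
Chained index = 100 × 1.103001 × 1.249151 = 137.7815

137.78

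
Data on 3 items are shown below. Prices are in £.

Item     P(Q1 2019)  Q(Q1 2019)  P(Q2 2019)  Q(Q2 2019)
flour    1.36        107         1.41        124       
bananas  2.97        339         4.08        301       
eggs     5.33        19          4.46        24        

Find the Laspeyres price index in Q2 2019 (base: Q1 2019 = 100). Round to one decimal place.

129.1

Laspeyres price index uses base-period quantities as weights.
ΣP(Q2 2019)·Q(Q1 2019) = 1.41×107 + 4.08×339 + 4.46×19 = 150.87 + 1383.12 + 84.74 = 1618.73
ΣP(Q1 2019)·Q(Q1 2019) = 1.36×107 + 2.97×339 + 5.33×19 = 145.52 + 1006.83 + 101.27 = 1253.62
Index = 1618.73 / 1253.62 × 100 = 129.1245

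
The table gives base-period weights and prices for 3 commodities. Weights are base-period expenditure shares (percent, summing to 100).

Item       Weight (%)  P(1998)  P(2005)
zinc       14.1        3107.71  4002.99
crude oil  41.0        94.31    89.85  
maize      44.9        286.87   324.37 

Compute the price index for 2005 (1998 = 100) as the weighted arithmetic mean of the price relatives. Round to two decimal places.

zinc: 14.1 × (4002.99/3107.71) = 14.1 × 1.288084 = 18.1620
crude oil: 41.0 × (89.85/94.31) = 41.0 × 0.952709 = 39.0611
maize: 44.9 × (324.37/286.87) = 44.9 × 1.130721 = 50.7694
Index = Σ wᵢ·(p₁ᵢ/p₀ᵢ) = 18.1620 + 39.0611 + 50.7694 = 107.9924

107.99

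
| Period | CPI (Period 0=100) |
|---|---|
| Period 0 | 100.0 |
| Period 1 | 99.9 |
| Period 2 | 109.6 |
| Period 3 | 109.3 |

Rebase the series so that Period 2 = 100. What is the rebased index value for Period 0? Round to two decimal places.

91.24

Rebased(Period 0) = 100.0 / 109.6 × 100 = 91.2409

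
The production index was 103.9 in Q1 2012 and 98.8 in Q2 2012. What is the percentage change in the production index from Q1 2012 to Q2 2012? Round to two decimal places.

-4.91%

Change = (98.8 − 103.9) / 103.9 × 100
       = -5.1 / 103.9 × 100 = -4.9086%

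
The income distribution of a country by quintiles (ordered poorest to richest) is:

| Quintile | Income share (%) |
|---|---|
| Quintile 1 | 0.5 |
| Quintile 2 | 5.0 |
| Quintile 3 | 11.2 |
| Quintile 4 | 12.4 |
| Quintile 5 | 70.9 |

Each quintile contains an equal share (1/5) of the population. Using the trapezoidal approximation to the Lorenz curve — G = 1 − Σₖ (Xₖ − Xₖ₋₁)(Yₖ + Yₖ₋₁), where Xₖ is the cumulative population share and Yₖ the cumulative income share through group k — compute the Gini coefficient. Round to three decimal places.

0.593

Cumulative income shares Yₖ: 0.0050, 0.0550, 0.1670, 0.2910, 1.0000
Σ (Xₖ−Xₖ₋₁)(Yₖ+Yₖ₋₁) = (1/5)(0.0050+0.0000) + (1/5)(0.0550+0.0050) + (1/5)(0.1670+0.0550) + (1/5)(0.2910+0.1670) + (1/5)(1.0000+0.2910)
  = 0.0010 + 0.0120 + 0.0444 + 0.0916 + 0.2582 = 0.4072
G = 1 − 0.4072 = 0.5928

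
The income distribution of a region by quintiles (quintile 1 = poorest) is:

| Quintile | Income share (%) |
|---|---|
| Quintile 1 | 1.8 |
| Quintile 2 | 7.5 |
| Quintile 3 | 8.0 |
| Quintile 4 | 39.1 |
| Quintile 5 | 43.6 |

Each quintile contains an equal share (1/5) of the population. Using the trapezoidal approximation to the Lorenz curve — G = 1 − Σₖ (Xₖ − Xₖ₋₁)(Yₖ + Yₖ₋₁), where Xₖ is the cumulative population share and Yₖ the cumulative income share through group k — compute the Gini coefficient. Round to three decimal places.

Cumulative income shares Yₖ: 0.0180, 0.0930, 0.1730, 0.5640, 1.0000
Σ (Xₖ−Xₖ₋₁)(Yₖ+Yₖ₋₁) = (1/5)(0.0180+0.0000) + (1/5)(0.0930+0.0180) + (1/5)(0.1730+0.0930) + (1/5)(0.5640+0.1730) + (1/5)(1.0000+0.5640)
  = 0.0036 + 0.0222 + 0.0532 + 0.1474 + 0.3128 = 0.5392
G = 1 − 0.5392 = 0.4608

0.461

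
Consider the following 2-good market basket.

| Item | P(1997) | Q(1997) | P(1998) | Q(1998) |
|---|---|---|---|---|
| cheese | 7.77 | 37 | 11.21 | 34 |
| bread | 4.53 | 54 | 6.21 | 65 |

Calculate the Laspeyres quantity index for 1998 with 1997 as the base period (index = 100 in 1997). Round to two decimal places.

104.98

Laspeyres quantity index uses base-period prices as weights.
ΣP(1997)·Q(1998) = 7.77×34 + 4.53×65 = 264.18 + 294.45 = 558.63
ΣP(1997)·Q(1997) = 7.77×37 + 4.53×54 = 287.49 + 244.62 = 532.11
Index = 558.63 / 532.11 × 100 = 104.9839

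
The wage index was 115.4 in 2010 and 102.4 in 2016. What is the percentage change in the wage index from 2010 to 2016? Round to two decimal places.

-11.27%

Change = (102.4 − 115.4) / 115.4 × 100
       = -13.0 / 115.4 × 100 = -11.2652%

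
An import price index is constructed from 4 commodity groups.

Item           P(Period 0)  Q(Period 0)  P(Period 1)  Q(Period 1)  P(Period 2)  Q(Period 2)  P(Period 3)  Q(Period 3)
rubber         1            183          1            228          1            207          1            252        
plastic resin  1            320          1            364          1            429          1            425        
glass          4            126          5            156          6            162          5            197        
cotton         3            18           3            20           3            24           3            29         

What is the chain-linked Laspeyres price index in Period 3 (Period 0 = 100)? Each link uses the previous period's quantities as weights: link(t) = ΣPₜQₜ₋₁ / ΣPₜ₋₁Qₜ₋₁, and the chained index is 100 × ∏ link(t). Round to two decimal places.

Link Period 0→Period 1:
ΣP(Period 1)Q(Period 0) = 1×183 + 1×320 + 5×126 + 3×18 = 183 + 320 + 630 + 54 = 1187
ΣP(Period 0)Q(Period 0) = 1×183 + 1×320 + 4×126 + 3×18 = 183 + 320 + 504 + 54 = 1061
link = 1187/1061 = 1.118756
Link Period 1→Period 2:
ΣP(Period 2)Q(Period 1) = 1×228 + 1×364 + 6×156 + 3×20 = 228 + 364 + 936 + 60 = 1588
ΣP(Period 1)Q(Period 1) = 1×228 + 1×364 + 5×156 + 3×20 = 228 + 364 + 780 + 60 = 1432
link = 1588/1432 = 1.108939
Link Period 2→Period 3:
ΣP(Period 3)Q(Period 2) = 1×207 + 1×429 + 5×162 + 3×24 = 207 + 429 + 810 + 72 = 1518
ΣP(Period 2)Q(Period 2) = 1×207 + 1×429 + 6×162 + 3×24 = 207 + 429 + 972 + 72 = 1680
link = 1518/1680 = 0.903571
Chained index = 100 × 1.118756 × 1.108939 × 0.903571 = 112.0999

112.10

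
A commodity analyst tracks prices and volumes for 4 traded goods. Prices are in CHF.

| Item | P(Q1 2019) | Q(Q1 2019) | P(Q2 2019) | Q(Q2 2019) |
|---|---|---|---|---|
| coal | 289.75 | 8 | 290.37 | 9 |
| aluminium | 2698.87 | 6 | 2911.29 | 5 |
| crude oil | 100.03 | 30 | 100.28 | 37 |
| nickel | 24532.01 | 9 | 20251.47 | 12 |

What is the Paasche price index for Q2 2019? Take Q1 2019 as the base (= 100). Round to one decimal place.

Paasche price index uses current-period quantities as weights.
ΣP(Q2 2019)·Q(Q2 2019) = 290.37×9 + 2911.29×5 + 100.28×37 + 20251.47×12 = 2613.33 + 14556.45 + 3710.36 + 243017.64 = 263897.78
ΣP(Q1 2019)·Q(Q2 2019) = 289.75×9 + 2698.87×5 + 100.03×37 + 24532.01×12 = 2607.75 + 13494.35 + 3701.11 + 294384.12 = 314187.33
Index = 263897.78 / 314187.33 × 100 = 83.9938

84.0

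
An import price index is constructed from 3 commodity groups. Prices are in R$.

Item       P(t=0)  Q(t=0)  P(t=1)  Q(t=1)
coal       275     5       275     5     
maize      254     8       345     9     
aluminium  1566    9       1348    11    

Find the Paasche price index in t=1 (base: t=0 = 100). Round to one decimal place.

Paasche price index uses current-period quantities as weights.
ΣP(t=1)·Q(t=1) = 275×5 + 345×9 + 1348×11 = 1375 + 3105 + 14828 = 19308
ΣP(t=0)·Q(t=1) = 275×5 + 254×9 + 1566×11 = 1375 + 2286 + 17226 = 20887
Index = 19308 / 20887 × 100 = 92.4403

92.4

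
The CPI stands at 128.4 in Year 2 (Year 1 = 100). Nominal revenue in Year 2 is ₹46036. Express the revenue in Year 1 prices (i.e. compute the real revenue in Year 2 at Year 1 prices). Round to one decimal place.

Real = Nominal ÷ (Index/100) = 46036 ÷ (128.4/100)
     = 46036 ÷ 1.284 = 35853.5826

35853.6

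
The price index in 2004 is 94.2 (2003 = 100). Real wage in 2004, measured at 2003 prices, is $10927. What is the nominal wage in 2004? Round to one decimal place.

10293.2

Nominal = Real × (Index/100) = 10927 × (94.2/100)
        = 10927 × 0.942 = 10293.2340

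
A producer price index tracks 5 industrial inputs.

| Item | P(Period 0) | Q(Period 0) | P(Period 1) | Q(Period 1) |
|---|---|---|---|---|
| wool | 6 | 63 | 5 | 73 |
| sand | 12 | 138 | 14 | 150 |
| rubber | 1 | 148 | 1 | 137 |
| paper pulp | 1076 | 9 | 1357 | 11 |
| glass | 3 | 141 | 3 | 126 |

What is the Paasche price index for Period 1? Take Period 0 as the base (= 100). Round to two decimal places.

Paasche price index uses current-period quantities as weights.
ΣP(Period 1)·Q(Period 1) = 5×73 + 14×150 + 1×137 + 1357×11 + 3×126 = 365 + 2100 + 137 + 14927 + 378 = 17907
ΣP(Period 0)·Q(Period 1) = 6×73 + 12×150 + 1×137 + 1076×11 + 3×126 = 438 + 1800 + 137 + 11836 + 378 = 14589
Index = 17907 / 14589 × 100 = 122.7432

122.74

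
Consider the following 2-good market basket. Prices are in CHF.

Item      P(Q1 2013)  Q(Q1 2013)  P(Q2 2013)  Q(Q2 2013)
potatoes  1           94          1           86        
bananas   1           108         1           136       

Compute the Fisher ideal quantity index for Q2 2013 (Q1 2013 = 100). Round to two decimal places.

109.90

Laspeyres component (base-period weights):
ΣP(Q1 2013)Q(Q2 2013) = 1×86 + 1×136 = 86 + 136 = 222
ΣP(Q1 2013)Q(Q1 2013) = 1×94 + 1×108 = 94 + 108 = 202
L = 222 / 202 × 100 = 109.9010
Paasche component (current-period weights):
ΣP(Q2 2013)Q(Q2 2013) = 1×86 + 1×136 = 86 + 136 = 222
ΣP(Q2 2013)Q(Q1 2013) = 1×94 + 1×108 = 94 + 108 = 202
P = 222 / 202 × 100 = 109.9010
Fisher = √(L × P) = √(109.9010 × 109.9010) = 109.9010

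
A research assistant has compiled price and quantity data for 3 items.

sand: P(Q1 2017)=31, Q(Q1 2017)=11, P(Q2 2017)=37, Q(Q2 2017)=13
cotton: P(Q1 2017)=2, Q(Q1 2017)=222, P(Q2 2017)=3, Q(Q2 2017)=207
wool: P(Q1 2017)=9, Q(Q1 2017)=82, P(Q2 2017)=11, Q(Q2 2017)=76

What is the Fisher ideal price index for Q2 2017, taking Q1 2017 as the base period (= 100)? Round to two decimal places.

129.40

Laspeyres component (base-period weights):
ΣP(Q2 2017)Q(Q1 2017) = 37×11 + 3×222 + 11×82 = 407 + 666 + 902 = 1975
ΣP(Q1 2017)Q(Q1 2017) = 31×11 + 2×222 + 9×82 = 341 + 444 + 738 = 1523
L = 1975 / 1523 × 100 = 129.6783
Paasche component (current-period weights):
ΣP(Q2 2017)Q(Q2 2017) = 37×13 + 3×207 + 11×76 = 481 + 621 + 836 = 1938
ΣP(Q1 2017)Q(Q2 2017) = 31×13 + 2×207 + 9×76 = 403 + 414 + 684 = 1501
P = 1938 / 1501 × 100 = 129.1139
Fisher = √(L × P) = √(129.6783 × 129.1139) = 129.3958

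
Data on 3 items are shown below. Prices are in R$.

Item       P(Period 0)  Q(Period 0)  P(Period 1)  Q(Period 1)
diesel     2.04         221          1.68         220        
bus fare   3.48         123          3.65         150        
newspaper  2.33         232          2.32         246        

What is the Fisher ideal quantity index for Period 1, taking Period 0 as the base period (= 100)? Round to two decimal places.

Laspeyres component (base-period weights):
ΣP(Period 0)Q(Period 1) = 2.04×220 + 3.48×150 + 2.33×246 = 448.8 + 522 + 573.18 = 1543.98
ΣP(Period 0)Q(Period 0) = 2.04×221 + 3.48×123 + 2.33×232 = 450.84 + 428.04 + 540.56 = 1419.44
L = 1543.98 / 1419.44 × 100 = 108.7739
Paasche component (current-period weights):
ΣP(Period 1)Q(Period 1) = 1.68×220 + 3.65×150 + 2.32×246 = 369.6 + 547.5 + 570.72 = 1487.82
ΣP(Period 1)Q(Period 0) = 1.68×221 + 3.65×123 + 2.32×232 = 371.28 + 448.95 + 538.24 = 1358.47
P = 1487.82 / 1358.47 × 100 = 109.5217
Fisher = √(L × P) = √(108.7739 × 109.5217) = 109.1472

109.15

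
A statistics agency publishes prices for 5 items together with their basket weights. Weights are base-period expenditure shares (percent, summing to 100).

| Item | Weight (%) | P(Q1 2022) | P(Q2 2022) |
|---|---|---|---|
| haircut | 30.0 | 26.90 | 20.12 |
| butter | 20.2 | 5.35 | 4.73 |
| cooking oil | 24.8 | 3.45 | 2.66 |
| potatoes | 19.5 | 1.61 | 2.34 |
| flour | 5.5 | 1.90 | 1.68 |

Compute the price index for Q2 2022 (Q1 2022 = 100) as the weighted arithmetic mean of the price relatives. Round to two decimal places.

92.62

haircut: 30.0 × (20.12/26.90) = 30.0 × 0.747955 = 22.4387
butter: 20.2 × (4.73/5.35) = 20.2 × 0.884112 = 17.8591
cooking oil: 24.8 × (2.66/3.45) = 24.8 × 0.771014 = 19.1212
potatoes: 19.5 × (2.34/1.61) = 19.5 × 1.453416 = 28.3416
flour: 5.5 × (1.68/1.90) = 5.5 × 0.884211 = 4.8632
Index = Σ wᵢ·(p₁ᵢ/p₀ᵢ) = 22.4387 + 17.8591 + 19.1212 + 28.3416 + 4.8632 = 92.6237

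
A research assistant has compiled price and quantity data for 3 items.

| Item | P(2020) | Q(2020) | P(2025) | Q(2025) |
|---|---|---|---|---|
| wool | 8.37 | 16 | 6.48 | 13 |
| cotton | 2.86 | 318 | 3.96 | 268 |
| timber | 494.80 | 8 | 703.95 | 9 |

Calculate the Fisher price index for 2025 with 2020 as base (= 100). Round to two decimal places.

140.12

Laspeyres component (base-period weights):
ΣP(2025)Q(2020) = 6.48×16 + 3.96×318 + 703.95×8 = 103.68 + 1259.28 + 5631.6 = 6994.56
ΣP(2020)Q(2020) = 8.37×16 + 2.86×318 + 494.80×8 = 133.92 + 909.48 + 3958.4 = 5001.8
L = 6994.56 / 5001.8 × 100 = 139.8409
Paasche component (current-period weights):
ΣP(2025)Q(2025) = 6.48×13 + 3.96×268 + 703.95×9 = 84.24 + 1061.28 + 6335.55 = 7481.07
ΣP(2020)Q(2025) = 8.37×13 + 2.86×268 + 494.80×9 = 108.81 + 766.48 + 4453.2 = 5328.49
P = 7481.07 / 5328.49 × 100 = 140.3976
Fisher = √(L × P) = √(139.8409 × 140.3976) = 140.1189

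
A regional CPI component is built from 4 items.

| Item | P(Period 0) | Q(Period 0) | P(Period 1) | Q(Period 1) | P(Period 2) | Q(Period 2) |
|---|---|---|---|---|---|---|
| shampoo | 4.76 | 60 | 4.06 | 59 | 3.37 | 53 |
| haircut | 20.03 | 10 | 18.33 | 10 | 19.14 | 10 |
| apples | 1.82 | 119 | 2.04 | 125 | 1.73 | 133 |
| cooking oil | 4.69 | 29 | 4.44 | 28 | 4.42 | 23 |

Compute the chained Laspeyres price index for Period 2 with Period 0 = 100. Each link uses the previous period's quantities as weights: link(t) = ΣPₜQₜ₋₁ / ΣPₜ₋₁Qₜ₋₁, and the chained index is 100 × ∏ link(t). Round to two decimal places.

86.68

Link Period 0→Period 1:
ΣP(Period 1)Q(Period 0) = 4.06×60 + 18.33×10 + 2.04×119 + 4.44×29 = 243.6 + 183.3 + 242.76 + 128.76 = 798.42
ΣP(Period 0)Q(Period 0) = 4.76×60 + 20.03×10 + 1.82×119 + 4.69×29 = 285.6 + 200.3 + 216.58 + 136.01 = 838.49
link = 798.42/838.49 = 0.952212
Link Period 1→Period 2:
ΣP(Period 2)Q(Period 1) = 3.37×59 + 19.14×10 + 1.73×125 + 4.42×28 = 198.83 + 191.4 + 216.25 + 123.76 = 730.24
ΣP(Period 1)Q(Period 1) = 4.06×59 + 18.33×10 + 2.04×125 + 4.44×28 = 239.54 + 183.3 + 255 + 124.32 = 802.16
link = 730.24/802.16 = 0.910342
Chained index = 100 × 0.952212 × 0.910342 = 86.6838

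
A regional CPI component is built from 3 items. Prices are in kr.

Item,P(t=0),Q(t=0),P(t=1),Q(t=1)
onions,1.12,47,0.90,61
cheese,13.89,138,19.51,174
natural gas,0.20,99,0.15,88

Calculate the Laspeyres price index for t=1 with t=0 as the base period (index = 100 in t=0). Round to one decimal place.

Laspeyres price index uses base-period quantities as weights.
ΣP(t=1)·Q(t=0) = 0.90×47 + 19.51×138 + 0.15×99 = 42.3 + 2692.38 + 14.85 = 2749.53
ΣP(t=0)·Q(t=0) = 1.12×47 + 13.89×138 + 0.20×99 = 52.64 + 1916.82 + 19.8 = 1989.26
Index = 2749.53 / 1989.26 × 100 = 138.2187

138.2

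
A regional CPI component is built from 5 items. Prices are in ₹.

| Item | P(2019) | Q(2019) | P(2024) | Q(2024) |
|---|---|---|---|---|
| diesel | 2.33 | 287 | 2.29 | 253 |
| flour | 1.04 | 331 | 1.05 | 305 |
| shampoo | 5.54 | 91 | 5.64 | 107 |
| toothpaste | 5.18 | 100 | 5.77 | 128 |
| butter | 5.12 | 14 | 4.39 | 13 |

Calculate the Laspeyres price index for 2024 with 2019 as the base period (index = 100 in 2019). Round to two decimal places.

102.36

Laspeyres price index uses base-period quantities as weights.
ΣP(2024)·Q(2019) = 2.29×287 + 1.05×331 + 5.64×91 + 5.77×100 + 4.39×14 = 657.23 + 347.55 + 513.24 + 577 + 61.46 = 2156.48
ΣP(2019)·Q(2019) = 2.33×287 + 1.04×331 + 5.54×91 + 5.18×100 + 5.12×14 = 668.71 + 344.24 + 504.14 + 518 + 71.68 = 2106.77
Index = 2156.48 / 2106.77 × 100 = 102.3595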